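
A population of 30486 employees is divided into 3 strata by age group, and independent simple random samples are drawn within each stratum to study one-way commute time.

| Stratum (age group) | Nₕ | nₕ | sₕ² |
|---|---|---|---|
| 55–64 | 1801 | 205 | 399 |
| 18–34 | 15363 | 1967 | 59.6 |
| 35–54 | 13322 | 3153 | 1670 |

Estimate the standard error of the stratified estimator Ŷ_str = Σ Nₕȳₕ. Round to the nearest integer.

Var(Ŷ_str) = Σₕ Nₕ²(1 − fₕ)sₕ²/nₕ.
55–64: 1801²·(1 − 205/1801)·399/205 = 5.5945561 × 10^6.
18–34: 15363²·(1 − 1967/15363)·59.6/1967 = 6.2358128 × 10^6.
35–54: 13322²·(1 − 3153/13322)·1670/3153 = 7.1753019 × 10^7.
Sum = 8.3583388 × 10^7.
SE = √(8.3583388 × 10^7) = 9142.

9142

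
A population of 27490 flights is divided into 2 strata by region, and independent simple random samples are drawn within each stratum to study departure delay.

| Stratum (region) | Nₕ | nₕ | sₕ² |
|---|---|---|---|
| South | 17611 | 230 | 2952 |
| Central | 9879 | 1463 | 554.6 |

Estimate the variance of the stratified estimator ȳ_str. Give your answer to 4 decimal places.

Var(ȳ_str) = Σₕ Wₕ²(1 − fₕ)sₕ²/nₕ with Wₕ = Nₕ/N, N = 27490.
South: Wₕ = 0.64063296; term = 0.64063296²·(1 − 0.01306002)·2952/230 = 5.1987366.
Central: Wₕ = 0.35936704; term = 0.35936704²·(1 − 0.14809191)·554.6/1463 = 0.041706599.
Sum = 5.2404432.

5.2404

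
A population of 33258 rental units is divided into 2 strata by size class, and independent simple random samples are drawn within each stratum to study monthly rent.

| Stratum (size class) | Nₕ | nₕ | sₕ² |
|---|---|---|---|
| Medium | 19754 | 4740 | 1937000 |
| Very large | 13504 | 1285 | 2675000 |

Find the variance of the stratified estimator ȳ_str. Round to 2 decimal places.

Var(ȳ_str) = Σₕ Wₕ²(1 − fₕ)sₕ²/nₕ with Wₕ = Nₕ/N, N = 33258.
Medium: Wₕ = 0.59396235; term = 0.59396235²·(1 − 0.23995140)·1937000/4740 = 109.57475.
Very large: Wₕ = 0.40603765; term = 0.40603765²·(1 − 0.09515699)·2675000/1285 = 310.5464.
Sum = 420.12115.

420.12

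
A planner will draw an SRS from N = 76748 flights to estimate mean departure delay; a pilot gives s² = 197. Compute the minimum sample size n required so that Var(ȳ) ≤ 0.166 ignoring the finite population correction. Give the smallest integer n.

1187

Without fpc, n₀ = s²/D = 197/0.166 = 1186.7470.
Rounding up, n = 1187.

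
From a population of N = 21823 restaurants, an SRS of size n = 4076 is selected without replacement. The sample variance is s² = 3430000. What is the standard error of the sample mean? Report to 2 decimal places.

Under SRS without replacement, Var(ȳ) = (1 − f)·s²/n with f = n/N = 4076/21823 = 0.18677542.
Var(ȳ) = (1 − 0.18677542)·3430000/4076 = 0.81322458·841.51129 = 684.33766.
SE(ȳ) = √(684.33766) = 26.16.

26.16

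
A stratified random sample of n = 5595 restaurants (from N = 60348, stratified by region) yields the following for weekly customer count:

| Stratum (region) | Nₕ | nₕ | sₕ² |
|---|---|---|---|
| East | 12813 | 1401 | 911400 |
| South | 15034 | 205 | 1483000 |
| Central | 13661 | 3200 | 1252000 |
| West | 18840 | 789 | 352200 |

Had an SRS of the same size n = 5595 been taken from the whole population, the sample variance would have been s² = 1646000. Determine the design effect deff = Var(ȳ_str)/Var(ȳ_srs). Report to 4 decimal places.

1.9706

Var(ȳ_str) = Σ Wₕ²(1−fₕ)sₕ²/nₕ with Wₕ = Nₕ/60348:
  East: (12813/60348)²·(1−1401/12813)·911400/1401 = 26.11907
  South: (15034/60348)²·(1−205/15034)·1483000/205 = 442.84112
  Central: (13661/60348)²·(1−3200/13661)·1252000/3200 = 15.352683
  West: (18840/60348)²·(1−789/18840)·352200/789 = 41.683939
  → Var(ȳ_str) = 525.99681.
Var(ȳ_srs) = (1 − 5595/60348)·1646000/5595 = 266.9161.
deff = 525.99681 / 266.9161 = 1.9706.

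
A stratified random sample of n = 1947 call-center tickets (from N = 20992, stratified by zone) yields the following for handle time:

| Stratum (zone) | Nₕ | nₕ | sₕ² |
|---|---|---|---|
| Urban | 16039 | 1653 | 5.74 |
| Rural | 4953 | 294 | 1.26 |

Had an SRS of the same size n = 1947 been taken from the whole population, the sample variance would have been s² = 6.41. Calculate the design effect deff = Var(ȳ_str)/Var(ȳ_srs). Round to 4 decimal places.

Var(ȳ_str) = Σ Wₕ²(1−fₕ)sₕ²/nₕ with Wₕ = Nₕ/20992:
  Urban: (16039/20992)²·(1−1653/16039)·5.74/1653 = 0.0018182297
  Rural: (4953/20992)²·(1−294/4953)·1.26/294 = 2.2442778 × 10^-4
  → Var(ȳ_str) = 0.0020426575.
Var(ȳ_srs) = (1 − 1947/20992)·6.41/1947 = 0.0029868901.
deff = 0.0020426575 / 0.0029868901 = 0.6839.

0.6839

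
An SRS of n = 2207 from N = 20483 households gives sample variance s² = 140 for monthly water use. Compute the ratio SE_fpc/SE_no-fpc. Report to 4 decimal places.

0.9446

f = n/N = 2207/20483 = 0.10774789.
SE_no-fpc = √(s²/n) = 0.25186212; SE_fpc = √((1−f)s²/n) = 0.23790668.
Ratio = √(1−f) = 0.94459098.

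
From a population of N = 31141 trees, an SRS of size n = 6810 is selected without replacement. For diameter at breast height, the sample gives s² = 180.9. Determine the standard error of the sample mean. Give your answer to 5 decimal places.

0.14407

Under SRS without replacement, Var(ȳ) = (1 − f)·s²/n with f = n/N = 6810/31141 = 0.21868277.
Var(ȳ) = (1 − 0.21868277)·180.9/6810 = 0.78131723·0.026563877 = 0.020754815.
SE(ȳ) = √(0.020754815) = 0.14407.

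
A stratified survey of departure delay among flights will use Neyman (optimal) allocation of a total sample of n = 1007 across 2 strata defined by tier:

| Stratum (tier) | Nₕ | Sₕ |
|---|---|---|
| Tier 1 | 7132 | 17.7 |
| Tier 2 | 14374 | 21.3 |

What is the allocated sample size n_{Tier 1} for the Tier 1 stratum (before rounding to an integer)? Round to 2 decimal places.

Neyman allocation: nₕ = n·NₕSₕ / Σⱼ NⱼSⱼ.
Σ NⱼSⱼ = 7132·17.7 + 14374·21.3 = 432402.6.
n_{Tier 1} = 1007·7132·17.7 / 432402.6 = 293.99.

293.99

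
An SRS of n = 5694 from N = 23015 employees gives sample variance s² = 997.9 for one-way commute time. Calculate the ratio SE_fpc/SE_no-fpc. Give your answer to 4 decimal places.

0.8675

f = n/N = 5694/23015 = 0.24740387.
SE_no-fpc = √(s²/n) = 0.41863427; SE_fpc = √((1−f)s²/n) = 0.36317485.
Ratio = √(1−f) = 0.86752299.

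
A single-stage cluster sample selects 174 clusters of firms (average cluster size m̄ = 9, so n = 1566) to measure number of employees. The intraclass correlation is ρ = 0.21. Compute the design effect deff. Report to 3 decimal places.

2.680

deff = 1 + (9 − 1)·0.21 = 1 + 1.68 = 2.68.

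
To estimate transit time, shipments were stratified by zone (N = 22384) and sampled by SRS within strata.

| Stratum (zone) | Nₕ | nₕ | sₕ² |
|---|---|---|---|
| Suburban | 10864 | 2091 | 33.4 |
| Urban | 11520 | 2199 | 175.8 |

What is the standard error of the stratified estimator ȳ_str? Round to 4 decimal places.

0.1420

Var(ȳ_str) = Σₕ Wₕ²(1 − fₕ)sₕ²/nₕ with Wₕ = Nₕ/N, N = 22384.
Suburban: Wₕ = 0.48534668; term = 0.48534668²·(1 − 0.19247054)·33.4/2091 = 0.0030384698.
Urban: Wₕ = 0.51465332; term = 0.51465332²·(1 − 0.19088542)·175.8/2199 = 0.017132993.
Sum = 0.020171463.
SE = √(0.020171463) = 0.1420.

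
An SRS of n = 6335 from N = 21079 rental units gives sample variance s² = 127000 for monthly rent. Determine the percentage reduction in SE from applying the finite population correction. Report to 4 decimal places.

16.3660

f = n/N = 6335/21079 = 0.30053608.
SE_no-fpc = √(s²/n) = 4.4774274; SE_fpc = √((1−f)s²/n) = 3.7446498.
Ratio = √(1−f) = 0.83633960. Reduction = 100·(1 − 0.83633960) = 16.3660%.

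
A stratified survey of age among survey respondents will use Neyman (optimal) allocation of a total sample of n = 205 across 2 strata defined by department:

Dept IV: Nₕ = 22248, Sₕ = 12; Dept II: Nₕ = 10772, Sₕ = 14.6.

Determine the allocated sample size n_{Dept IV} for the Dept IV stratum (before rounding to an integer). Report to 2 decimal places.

Neyman allocation: nₕ = n·NₕSₕ / Σⱼ NⱼSⱼ.
Σ NⱼSⱼ = 22248·12 + 10772·14.6 = 424247.2.
n_{Dept IV} = 205·22248·12 / 424247.2 = 129.01.

129.01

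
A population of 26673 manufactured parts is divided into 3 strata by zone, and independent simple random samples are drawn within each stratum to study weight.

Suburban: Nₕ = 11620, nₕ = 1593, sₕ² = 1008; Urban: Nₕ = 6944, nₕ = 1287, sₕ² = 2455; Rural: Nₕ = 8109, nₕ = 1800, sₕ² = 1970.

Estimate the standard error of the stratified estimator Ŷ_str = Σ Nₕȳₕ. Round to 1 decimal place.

14305.6

Var(Ŷ_str) = Σₕ Nₕ²(1 − fₕ)sₕ²/nₕ.
Suburban: 11620²·(1 − 1593/11620)·1008/1593 = 7.3726208 × 10^7.
Urban: 6944²·(1 − 1287/6944)·2455/1287 = 7.4932262 × 10^7.
Rural: 8109²·(1 − 1800/8109)·1970/1800 = 5.5991429 × 10^7.
Sum = 2.046499 × 10^8.
SE = √(2.046499 × 10^8) = 14305.6.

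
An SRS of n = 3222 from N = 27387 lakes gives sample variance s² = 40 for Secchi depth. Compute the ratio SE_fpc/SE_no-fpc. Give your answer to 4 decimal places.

f = n/N = 3222/27387 = 0.11764706.
SE_no-fpc = √(s²/n) = 0.11142105; SE_fpc = √((1−f)s²/n) = 0.10466185.
Ratio = √(1−f) = 0.93933644.

0.9393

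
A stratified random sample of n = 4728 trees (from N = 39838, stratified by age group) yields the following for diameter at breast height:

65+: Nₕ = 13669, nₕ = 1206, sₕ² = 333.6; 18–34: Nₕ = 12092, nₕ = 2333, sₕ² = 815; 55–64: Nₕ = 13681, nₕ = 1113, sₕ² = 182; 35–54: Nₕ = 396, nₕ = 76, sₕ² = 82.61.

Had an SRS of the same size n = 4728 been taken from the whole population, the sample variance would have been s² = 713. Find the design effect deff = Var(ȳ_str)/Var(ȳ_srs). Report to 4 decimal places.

Var(ȳ_str) = Σ Wₕ²(1−fₕ)sₕ²/nₕ with Wₕ = Nₕ/39838:
  65+: (13669/39838)²·(1−1206/13669)·333.6/1206 = 0.029692244
  18–34: (12092/39838)²·(1−2333/12092)·815/2333 = 0.025974744
  55–64: (13681/39838)²·(1−1113/13681)·182/1113 = 0.01771598
  35–54: (396/39838)²·(1−76/396)·82.61/76 = 8.678989 × 10^-5
  → Var(ȳ_str) = 0.073469758.
Var(ȳ_srs) = (1 − 4728/39838)·713/4728 = 0.13290624.
deff = 0.073469758 / 0.13290624 = 0.5528.

0.5528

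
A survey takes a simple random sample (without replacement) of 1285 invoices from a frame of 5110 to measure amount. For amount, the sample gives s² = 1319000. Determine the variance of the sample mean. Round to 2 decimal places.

Under SRS without replacement, Var(ȳ) = (1 − f)·s²/n with f = n/N = 1285/5110 = 0.25146771.
Var(ȳ) = (1 − 0.25146771)·1319000/1285 = 0.74853229·1026.4591 = 768.33781.

768.34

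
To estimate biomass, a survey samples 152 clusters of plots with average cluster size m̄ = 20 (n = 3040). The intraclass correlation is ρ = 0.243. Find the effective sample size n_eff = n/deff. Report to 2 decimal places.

541.21

deff = 1 + (20 − 1)·0.243 = 1 + 4.617 = 5.617.
n_eff = 3040 / 5.617 = 541.21.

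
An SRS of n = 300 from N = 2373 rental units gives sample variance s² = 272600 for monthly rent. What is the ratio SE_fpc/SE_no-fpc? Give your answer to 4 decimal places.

f = n/N = 300/2373 = 0.12642225.
SE_no-fpc = √(s²/n) = 30.144098; SE_fpc = √((1−f)s²/n) = 28.174296.
Ratio = √(1−f) = 0.93465381.

0.9347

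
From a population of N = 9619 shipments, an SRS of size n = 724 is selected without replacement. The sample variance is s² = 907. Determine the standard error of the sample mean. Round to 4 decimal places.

Under SRS without replacement, Var(ȳ) = (1 − f)·s²/n with f = n/N = 724/9619 = 0.07526770.
Var(ȳ) = (1 − 0.07526770)·907/724 = 0.92473230·1.2527624 = 1.1584699.
SE(ȳ) = √(1.1584699) = 1.0763.

1.0763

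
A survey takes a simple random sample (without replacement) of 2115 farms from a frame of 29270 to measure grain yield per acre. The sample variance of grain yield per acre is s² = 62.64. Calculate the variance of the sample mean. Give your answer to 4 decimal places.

Under SRS without replacement, Var(ȳ) = (1 − f)·s²/n with f = n/N = 2115/29270 = 0.07225828.
Var(ȳ) = (1 − 0.07225828)·62.64/2115 = 0.92774172·0.029617021 = 0.027476946.

0.0275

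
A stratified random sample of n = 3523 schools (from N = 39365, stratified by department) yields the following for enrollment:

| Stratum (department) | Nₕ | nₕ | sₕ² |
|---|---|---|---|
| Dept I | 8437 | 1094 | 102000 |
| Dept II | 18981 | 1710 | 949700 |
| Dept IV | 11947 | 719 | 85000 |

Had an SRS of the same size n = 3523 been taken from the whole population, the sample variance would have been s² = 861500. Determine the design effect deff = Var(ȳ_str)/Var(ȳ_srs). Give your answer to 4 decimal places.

Var(ȳ_str) = Σ Wₕ²(1−fₕ)sₕ²/nₕ with Wₕ = Nₕ/39365:
  Dept I: (8437/39365)²·(1−1094/8437)·102000/1094 = 3.7275538
  Dept II: (18981/39365)²·(1−1710/18981)·949700/1710 = 117.49148
  Dept IV: (11947/39365)²·(1−719/11947)·85000/719 = 10.233655
  → Var(ȳ_str) = 131.45269.
Var(ȳ_srs) = (1 − 3523/39365)·861500/3523 = 222.65098.
deff = 131.45269 / 222.65098 = 0.5904.

0.5904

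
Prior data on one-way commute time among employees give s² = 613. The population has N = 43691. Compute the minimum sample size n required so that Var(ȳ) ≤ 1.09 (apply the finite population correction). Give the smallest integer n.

Without fpc, n₀ = s²/D = 613/1.09 = 562.3853.
With fpc, (1 − n/N)·s²/n ≤ D requires n ≥ n₀/(1 + n₀/N) = 562.3853/(1 + 562.3853/43691) = 555.2383.
Rounding up, n = 556.

556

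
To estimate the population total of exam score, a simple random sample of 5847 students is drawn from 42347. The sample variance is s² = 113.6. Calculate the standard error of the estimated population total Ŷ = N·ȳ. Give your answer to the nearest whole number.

Var(Ŷ) = N²·Var(ȳ) = N²·(1 − n/N)·s²/n.
f = 5847/42347 = 0.13807354; Var(ȳ) = 0.86192646·113.6/5847 = 0.016746168.
Var(Ŷ) = 42347² · 0.016746168 = 3.0030374 × 10^7.
SE(Ŷ) = √(3.0030374 × 10^7) = 5480.

5480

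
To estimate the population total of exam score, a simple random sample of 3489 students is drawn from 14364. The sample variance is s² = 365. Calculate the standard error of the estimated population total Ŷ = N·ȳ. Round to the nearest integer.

Var(Ŷ) = N²·Var(ȳ) = N²·(1 − n/N)·s²/n.
f = 3489/14364 = 0.24289891; Var(ȳ) = 0.75710109·365/3489 = 0.079203754.
Var(Ŷ) = 14364² · 0.079203754 = 1.6341675 × 10^7.
SE(Ŷ) = √(1.6341675 × 10^7) = 4042.

4042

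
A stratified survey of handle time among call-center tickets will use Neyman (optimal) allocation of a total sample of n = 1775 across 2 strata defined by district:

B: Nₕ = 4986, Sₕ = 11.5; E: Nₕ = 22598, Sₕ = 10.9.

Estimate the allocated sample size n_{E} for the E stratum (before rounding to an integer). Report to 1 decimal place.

Neyman allocation: nₕ = n·NₕSₕ / Σⱼ NⱼSⱼ.
Σ NⱼSⱼ = 4986·11.5 + 22598·10.9 = 303657.2.
n_{E} = 1775·22598·10.9 / 303657.2 = 1439.8.

1439.8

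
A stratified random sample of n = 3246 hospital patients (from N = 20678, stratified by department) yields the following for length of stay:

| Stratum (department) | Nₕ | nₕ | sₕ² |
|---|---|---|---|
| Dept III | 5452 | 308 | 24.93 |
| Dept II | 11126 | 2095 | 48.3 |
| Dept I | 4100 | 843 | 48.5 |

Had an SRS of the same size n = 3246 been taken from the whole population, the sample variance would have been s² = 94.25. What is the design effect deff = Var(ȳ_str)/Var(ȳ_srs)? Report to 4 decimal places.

Var(ȳ_str) = Σ Wₕ²(1−fₕ)sₕ²/nₕ with Wₕ = Nₕ/20678:
  Dept III: (5452/20678)²·(1−308/5452)·24.93/308 = 0.0053089827
  Dept II: (11126/20678)²·(1−2095/11126)·48.3/2095 = 0.0054177747
  Dept I: (4100/20678)²·(1−843/4100)·48.5/843 = 0.0017967958
  → Var(ȳ_str) = 0.012523553.
Var(ȳ_srs) = (1 − 3246/20678)·94.25/3246 = 0.024477752.
deff = 0.012523553 / 0.024477752 = 0.5116.

0.5116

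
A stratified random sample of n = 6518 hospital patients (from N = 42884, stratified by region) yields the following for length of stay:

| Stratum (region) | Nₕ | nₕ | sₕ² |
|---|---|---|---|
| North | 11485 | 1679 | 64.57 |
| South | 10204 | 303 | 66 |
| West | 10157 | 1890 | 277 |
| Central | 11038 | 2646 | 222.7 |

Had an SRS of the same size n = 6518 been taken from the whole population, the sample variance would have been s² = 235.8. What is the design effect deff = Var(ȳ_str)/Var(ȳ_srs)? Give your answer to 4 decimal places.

Var(ȳ_str) = Σ Wₕ²(1−fₕ)sₕ²/nₕ with Wₕ = Nₕ/42884:
  North: (11485/42884)²·(1−1679/11485)·64.57/1679 = 0.0023551165
  South: (10204/42884)²·(1−303/10204)·66/303 = 0.01196631
  West: (10157/42884)²·(1−1890/10157)·277/1890 = 0.0066917665
  Central: (11038/42884)²·(1−2646/11038)·222.7/2646 = 0.0042393148
  → Var(ȳ_str) = 0.025252508.
Var(ȳ_srs) = (1 − 6518/42884)·235.8/6518 = 0.030678187.
deff = 0.025252508 / 0.030678187 = 0.8231.

0.8231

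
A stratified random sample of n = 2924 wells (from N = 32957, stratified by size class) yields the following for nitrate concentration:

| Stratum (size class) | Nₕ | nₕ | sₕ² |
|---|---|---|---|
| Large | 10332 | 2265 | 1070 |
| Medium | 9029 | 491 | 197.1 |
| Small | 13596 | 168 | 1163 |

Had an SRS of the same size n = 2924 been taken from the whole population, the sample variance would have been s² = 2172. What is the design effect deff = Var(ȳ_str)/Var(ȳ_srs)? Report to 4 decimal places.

Var(ȳ_str) = Σ Wₕ²(1−fₕ)sₕ²/nₕ with Wₕ = Nₕ/32957:
  Large: (10332/32957)²·(1−2265/10332)·1070/2265 = 0.036250724
  Medium: (9029/32957)²·(1−491/9029)·197.1/491 = 0.028490862
  Small: (13596/32957)²·(1−168/13596)·1163/168 = 1.1635836
  → Var(ȳ_str) = 1.2283252.
Var(ȳ_srs) = (1 − 2924/32957)·2172/2924 = 0.676914.
deff = 1.2283252 / 0.676914 = 1.8146.

1.8146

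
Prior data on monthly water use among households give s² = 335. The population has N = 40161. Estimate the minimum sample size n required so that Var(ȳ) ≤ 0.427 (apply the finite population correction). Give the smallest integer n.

Without fpc, n₀ = s²/D = 335/0.427 = 784.5433.
With fpc, (1 − n/N)·s²/n ≤ D requires n ≥ n₀/(1 + n₀/N) = 784.5433/(1 + 784.5433/40161) = 769.5109.
Rounding up, n = 770.

770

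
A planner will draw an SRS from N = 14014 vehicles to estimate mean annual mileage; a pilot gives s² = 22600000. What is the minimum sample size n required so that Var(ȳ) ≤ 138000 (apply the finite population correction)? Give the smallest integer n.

162

Without fpc, n₀ = s²/D = 22600000/138000 = 163.7681.
With fpc, (1 − n/N)·s²/n ≤ D requires n ≥ n₀/(1 + n₀/N) = 163.7681/(1 + 163.7681/14014) = 161.8764.
Rounding up, n = 162.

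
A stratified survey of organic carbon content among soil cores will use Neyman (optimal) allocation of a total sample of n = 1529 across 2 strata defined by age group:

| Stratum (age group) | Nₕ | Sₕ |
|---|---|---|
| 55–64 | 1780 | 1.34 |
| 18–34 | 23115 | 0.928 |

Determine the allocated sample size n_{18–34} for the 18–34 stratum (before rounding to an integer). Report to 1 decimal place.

Neyman allocation: nₕ = n·NₕSₕ / Σⱼ NⱼSⱼ.
Σ NⱼSⱼ = 1780·1.34 + 23115·0.928 = 23835.92.
n_{18–34} = 1529·23115·0.928 / 23835.92 = 1376.0.

1376.0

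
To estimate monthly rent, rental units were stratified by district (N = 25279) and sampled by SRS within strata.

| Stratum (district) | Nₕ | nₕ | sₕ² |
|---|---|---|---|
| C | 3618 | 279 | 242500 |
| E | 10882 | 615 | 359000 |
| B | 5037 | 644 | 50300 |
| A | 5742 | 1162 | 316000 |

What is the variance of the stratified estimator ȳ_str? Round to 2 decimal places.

Var(ȳ_str) = Σₕ Wₕ²(1 − fₕ)sₕ²/nₕ with Wₕ = Nₕ/N, N = 25279.
C: Wₕ = 0.14312275; term = 0.14312275²·(1 − 0.07711443)·242500/279 = 16.431331.
E: Wₕ = 0.43047589; term = 0.43047589²·(1 − 0.05651535)·359000/615 = 102.05912.
B: Wₕ = 0.19925630; term = 0.19925630²·(1 − 0.12785388)·50300/644 = 2.704553.
A: Wₕ = 0.22714506; term = 0.22714506²·(1 − 0.20236851)·316000/1162 = 11.19154.
Sum = 132.38654.

132.39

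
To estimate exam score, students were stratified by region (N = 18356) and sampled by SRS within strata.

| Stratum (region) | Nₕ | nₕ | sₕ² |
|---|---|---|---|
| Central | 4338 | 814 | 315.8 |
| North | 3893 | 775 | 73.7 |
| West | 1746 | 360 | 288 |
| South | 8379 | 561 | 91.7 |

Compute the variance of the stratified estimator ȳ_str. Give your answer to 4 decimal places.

Var(ȳ_str) = Σₕ Wₕ²(1 − fₕ)sₕ²/nₕ with Wₕ = Nₕ/N, N = 18356.
Central: Wₕ = 0.23632600; term = 0.23632600²·(1 − 0.18764408)·315.8/814 = 0.0176018.
North: Wₕ = 0.21208324; term = 0.21208324²·(1 − 0.19907526)·73.7/775 = 0.0034258647.
West: Wₕ = 0.09511876; term = 0.09511876²·(1 − 0.20618557)·288/360 = 0.005745679.
South: Wₕ = 0.45647200; term = 0.45647200²·(1 − 0.06695310)·91.7/561 = 0.031778854.
Sum = 0.058552198.

0.0586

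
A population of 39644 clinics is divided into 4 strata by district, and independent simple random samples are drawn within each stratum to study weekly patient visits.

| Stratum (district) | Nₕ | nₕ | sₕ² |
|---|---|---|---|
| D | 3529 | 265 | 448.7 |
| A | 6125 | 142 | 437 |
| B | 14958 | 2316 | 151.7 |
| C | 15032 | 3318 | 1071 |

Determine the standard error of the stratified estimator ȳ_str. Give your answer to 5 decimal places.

Var(ȳ_str) = Σₕ Wₕ²(1 − fₕ)sₕ²/nₕ with Wₕ = Nₕ/N, N = 39644.
D: Wₕ = 0.08901725; term = 0.08901725²·(1 − 0.07509209)·448.7/265 = 0.01240958.
A: Wₕ = 0.15450005; term = 0.15450005²·(1 − 0.02318367)·437/142 = 0.071756831.
B: Wₕ = 0.37730804; term = 0.37730804²·(1 − 0.15483353)·151.7/2316 = 0.0078810014.
C: Wₕ = 0.37917465; term = 0.37917465²·(1 − 0.22072911)·1071/3318 = 0.036164306.
Sum = 0.12821172.
SE = √(0.12821172) = 0.35807.

0.35807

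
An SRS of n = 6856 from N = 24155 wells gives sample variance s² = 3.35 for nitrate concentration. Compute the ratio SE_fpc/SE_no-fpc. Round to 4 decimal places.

0.8463

f = n/N = 6856/24155 = 0.28383357.
SE_no-fpc = √(s²/n) = 0.022104821; SE_fpc = √((1−f)s²/n) = 0.018706562.
Ratio = √(1−f) = 0.84626617.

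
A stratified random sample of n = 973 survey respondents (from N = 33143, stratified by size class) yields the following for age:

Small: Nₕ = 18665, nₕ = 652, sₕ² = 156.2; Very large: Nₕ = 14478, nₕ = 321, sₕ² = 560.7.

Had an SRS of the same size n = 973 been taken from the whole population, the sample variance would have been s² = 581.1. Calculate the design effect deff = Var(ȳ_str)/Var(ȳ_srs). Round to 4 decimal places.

Var(ȳ_str) = Σ Wₕ²(1−fₕ)sₕ²/nₕ with Wₕ = Nₕ/33143:
  Small: (18665/33143)²·(1−652/18665)·156.2/652 = 0.073326988
  Very large: (14478/33143)²·(1−321/14478)·560.7/321 = 0.32592802
  → Var(ȳ_str) = 0.39925501.
Var(ȳ_srs) = (1 − 973/33143)·581.1/973 = 0.57969196.
deff = 0.39925501 / 0.57969196 = 0.6887.

0.6887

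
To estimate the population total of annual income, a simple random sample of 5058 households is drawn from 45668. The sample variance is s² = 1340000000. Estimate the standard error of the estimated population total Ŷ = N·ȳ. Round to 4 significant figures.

Var(Ŷ) = N²·Var(ȳ) = N²·(1 − n/N)·s²/n.
f = 5058/45668 = 0.11075589; Var(ȳ) = 0.88924411·1340000000/5058 = 235584.64.
Var(Ŷ) = 45668² · 235584.64 = 4.9132737 × 10^14.
SE(Ŷ) = √(4.9132737 × 10^14) = 2.217 × 10^7.

2.217 × 10^7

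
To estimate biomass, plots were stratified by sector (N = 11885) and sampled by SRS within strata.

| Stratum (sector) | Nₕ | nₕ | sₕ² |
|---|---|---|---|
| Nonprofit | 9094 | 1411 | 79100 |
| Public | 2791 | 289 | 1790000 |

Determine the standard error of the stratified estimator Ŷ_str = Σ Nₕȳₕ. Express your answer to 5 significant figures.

217180

Var(Ŷ_str) = Σₕ Nₕ²(1 − fₕ)sₕ²/nₕ.
Nonprofit: 9094²·(1 − 1411/9094)·79100/1411 = 3.9168348 × 10^9.
Public: 2791²·(1 − 289/2791)·1790000/289 = 4.3251615 × 10^10.
Sum = 4.716845 × 10^10.
SE = √(4.716845 × 10^10) = 217180.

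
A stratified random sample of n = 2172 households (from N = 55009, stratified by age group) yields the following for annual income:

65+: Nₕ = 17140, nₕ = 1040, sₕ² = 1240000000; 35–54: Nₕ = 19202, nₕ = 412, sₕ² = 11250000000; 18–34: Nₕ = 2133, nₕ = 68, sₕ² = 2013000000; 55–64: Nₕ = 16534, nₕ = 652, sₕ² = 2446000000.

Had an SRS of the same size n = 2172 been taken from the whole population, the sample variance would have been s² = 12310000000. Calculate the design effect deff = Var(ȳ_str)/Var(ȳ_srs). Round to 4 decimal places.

0.6858

Var(ȳ_str) = Σ Wₕ²(1−fₕ)sₕ²/nₕ with Wₕ = Nₕ/55009:
  65+: (17140/55009)²·(1−1040/17140)·1240000000/1040 = 108732.04
  35–54: (19202/55009)²·(1−412/19202)·11250000000/412 = 3.255825 × 10^6
  18–34: (2133/55009)²·(1−68/2133)·2013000000/68 = 43090.177
  55–64: (16534/55009)²·(1−652/16534)·2446000000/652 = 325555.08
  → Var(ȳ_str) = 3.7332023 × 10^6.
Var(ȳ_srs) = (1 − 2172/55009)·12310000000/2172 = 5.4438059 × 10^6.
deff = (3.7332023 × 10^6) / (5.4438059 × 10^6) = 0.6858.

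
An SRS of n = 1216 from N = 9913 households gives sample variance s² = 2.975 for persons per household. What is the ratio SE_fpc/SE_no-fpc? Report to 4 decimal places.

f = n/N = 1216/9913 = 0.12266720.
SE_no-fpc = √(s²/n) = 0.049462572; SE_fpc = √((1−f)s²/n) = 0.046329635.
Ratio = √(1−f) = 0.93666045.

0.9367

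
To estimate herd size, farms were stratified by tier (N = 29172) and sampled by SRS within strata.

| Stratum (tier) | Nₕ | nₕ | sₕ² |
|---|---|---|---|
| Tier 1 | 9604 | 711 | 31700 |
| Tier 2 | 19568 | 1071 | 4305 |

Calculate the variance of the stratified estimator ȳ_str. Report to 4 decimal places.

Var(ȳ_str) = Σₕ Wₕ²(1 − fₕ)sₕ²/nₕ with Wₕ = Nₕ/N, N = 29172.
Tier 1: Wₕ = 0.32921980; term = 0.32921980²·(1 − 0.07403165)·31700/711 = 4.4746358.
Tier 2: Wₕ = 0.67078020; term = 0.67078020²·(1 − 0.05473222)·4305/1071 = 1.7096177.
Sum = 6.1842535.

6.1843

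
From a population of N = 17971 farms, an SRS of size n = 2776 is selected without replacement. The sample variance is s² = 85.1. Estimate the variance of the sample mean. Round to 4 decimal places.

0.0259

Under SRS without replacement, Var(ȳ) = (1 − f)·s²/n with f = n/N = 2776/17971 = 0.15447109.
Var(ȳ) = (1 − 0.15447109)·85.1/2776 = 0.84552891·0.03065562 = 0.025920213.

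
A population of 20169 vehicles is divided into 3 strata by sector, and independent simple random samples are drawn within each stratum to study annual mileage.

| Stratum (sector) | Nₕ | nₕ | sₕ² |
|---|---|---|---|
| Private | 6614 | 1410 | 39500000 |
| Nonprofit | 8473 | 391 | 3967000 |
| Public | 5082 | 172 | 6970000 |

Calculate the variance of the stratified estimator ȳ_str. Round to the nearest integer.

6564

Var(ȳ_str) = Σₕ Wₕ²(1 − fₕ)sₕ²/nₕ with Wₕ = Nₕ/N, N = 20169.
Private: Wₕ = 0.32792900; term = 0.32792900²·(1 − 0.21318415)·39500000/1410 = 2370.3405.
Nonprofit: Wₕ = 0.42010015; term = 0.42010015²·(1 − 0.04614658)·3967000/391 = 1707.9406.
Public: Wₕ = 0.25197085; term = 0.25197085²·(1 − 0.03384494)·6970000/172 = 2485.7174.
Sum = 6563.9985.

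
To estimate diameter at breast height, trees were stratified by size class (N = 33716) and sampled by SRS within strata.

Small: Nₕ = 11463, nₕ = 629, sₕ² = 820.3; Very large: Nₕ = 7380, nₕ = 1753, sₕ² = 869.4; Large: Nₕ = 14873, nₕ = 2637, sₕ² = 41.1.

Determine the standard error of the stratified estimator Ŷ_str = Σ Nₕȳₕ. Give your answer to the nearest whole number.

13616

Var(Ŷ_str) = Σₕ Nₕ²(1 − fₕ)sₕ²/nₕ.
Small: 11463²·(1 − 629/11463)·820.3/629 = 1.6196053 × 10^8.
Very large: 7380²·(1 − 1753/7380)·869.4/1753 = 2.0595436 × 10^7.
Large: 14873²·(1 − 2637/14873)·41.1/2637 = 2.8364148 × 10^6.
Sum = 1.8539238 × 10^8.
SE = √(1.8539238 × 10^8) = 13616.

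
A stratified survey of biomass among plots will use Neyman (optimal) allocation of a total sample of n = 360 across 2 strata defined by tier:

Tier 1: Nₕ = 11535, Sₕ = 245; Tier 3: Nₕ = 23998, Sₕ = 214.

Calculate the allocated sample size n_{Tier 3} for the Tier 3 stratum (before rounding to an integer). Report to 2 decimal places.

Neyman allocation: nₕ = n·NₕSₕ / Σⱼ NⱼSⱼ.
Σ NⱼSⱼ = 11535·245 + 23998·214 = 7.961647 × 10^6.
n_{Tier 3} = 360·23998·214 / (7.961647 × 10^6) = 232.21.

232.21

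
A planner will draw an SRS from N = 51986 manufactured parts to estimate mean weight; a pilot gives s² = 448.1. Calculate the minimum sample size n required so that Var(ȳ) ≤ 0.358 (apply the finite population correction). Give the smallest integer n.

Without fpc, n₀ = s²/D = 448.1/0.358 = 1251.6760.
With fpc, (1 − n/N)·s²/n ≤ D requires n ≥ n₀/(1 + n₀/N) = 1251.6760/(1 + 1251.6760/51986) = 1222.2477.
Rounding up, n = 1223.

1223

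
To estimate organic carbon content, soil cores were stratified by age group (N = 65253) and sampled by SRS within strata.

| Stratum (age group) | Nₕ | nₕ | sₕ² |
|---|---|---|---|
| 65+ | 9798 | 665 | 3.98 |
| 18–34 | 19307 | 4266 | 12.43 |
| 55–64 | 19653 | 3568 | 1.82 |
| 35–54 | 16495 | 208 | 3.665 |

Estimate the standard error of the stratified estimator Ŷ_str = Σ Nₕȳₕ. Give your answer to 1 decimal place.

Var(Ŷ_str) = Σₕ Nₕ²(1 − fₕ)sₕ²/nₕ.
65+: 9798²·(1 − 665/9798)·3.98/665 = 535565.16.
18–34: 19307²·(1 − 4266/19307)·12.43/4266 = 846139.14.
55–64: 19653²·(1 − 3568/19653)·1.82/3568 = 161248.79.
35–54: 16495²·(1 − 208/16495)·3.665/208 = 4.7337363 × 10^6.
Sum = 6.2766894 × 10^6.
SE = √(6.2766894 × 10^6) = 2505.3.

2505.3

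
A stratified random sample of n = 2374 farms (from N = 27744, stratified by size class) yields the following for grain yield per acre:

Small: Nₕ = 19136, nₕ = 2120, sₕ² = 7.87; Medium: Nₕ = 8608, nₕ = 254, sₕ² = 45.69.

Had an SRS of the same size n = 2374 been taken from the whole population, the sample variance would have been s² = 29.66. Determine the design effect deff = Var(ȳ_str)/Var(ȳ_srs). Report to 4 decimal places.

1.6084

Var(ȳ_str) = Σ Wₕ²(1−fₕ)sₕ²/nₕ with Wₕ = Nₕ/27744:
  Small: (19136/27744)²·(1−2120/19136)·7.87/2120 = 0.0015703966
  Medium: (8608/27744)²·(1−254/8608)·45.69/254 = 0.01680529
  → Var(ȳ_str) = 0.018375687.
Var(ȳ_srs) = (1 − 2374/27744)·29.66/2374 = 0.011424622.
deff = 0.018375687 / 0.011424622 = 1.6084.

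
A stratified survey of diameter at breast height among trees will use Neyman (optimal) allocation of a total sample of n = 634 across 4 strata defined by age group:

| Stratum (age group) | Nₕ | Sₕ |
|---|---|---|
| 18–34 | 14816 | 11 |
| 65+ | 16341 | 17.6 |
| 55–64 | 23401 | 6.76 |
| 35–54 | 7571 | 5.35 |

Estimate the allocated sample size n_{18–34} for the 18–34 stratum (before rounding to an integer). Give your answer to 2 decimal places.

Neyman allocation: nₕ = n·NₕSₕ / Σⱼ NⱼSⱼ.
Σ NⱼSⱼ = 14816·11 + 16341·17.6 + 23401·6.76 + 7571·5.35 = 649273.21.
n_{18–34} = 634·14816·11 / 649273.21 = 159.14.

159.14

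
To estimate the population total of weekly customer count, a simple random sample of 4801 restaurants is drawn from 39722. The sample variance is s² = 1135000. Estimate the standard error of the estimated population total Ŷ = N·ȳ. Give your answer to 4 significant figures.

572700

Var(Ŷ) = N²·Var(ȳ) = N²·(1 − n/N)·s²/n.
f = 4801/39722 = 0.12086501; Var(ȳ) = 0.87913499·1135000/4801 = 207.8355.
Var(Ŷ) = 39722² · 207.8355 = 3.279306 × 10^11.
SE(Ŷ) = √(3.279306 × 10^11) = 572700.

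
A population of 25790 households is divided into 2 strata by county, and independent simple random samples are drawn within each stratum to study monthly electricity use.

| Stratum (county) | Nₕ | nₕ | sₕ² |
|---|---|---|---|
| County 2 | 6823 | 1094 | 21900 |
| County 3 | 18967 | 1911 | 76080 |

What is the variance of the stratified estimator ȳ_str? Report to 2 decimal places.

Var(ȳ_str) = Σₕ Wₕ²(1 − fₕ)sₕ²/nₕ with Wₕ = Nₕ/N, N = 25790.
County 2: Wₕ = 0.26455991; term = 0.26455991²·(1 − 0.16034003)·21900/1094 = 1.1764631.
County 3: Wₕ = 0.73544009; term = 0.73544009²·(1 − 0.10075394)·76080/1911 = 19.36346.
Sum = 20.539923.

20.54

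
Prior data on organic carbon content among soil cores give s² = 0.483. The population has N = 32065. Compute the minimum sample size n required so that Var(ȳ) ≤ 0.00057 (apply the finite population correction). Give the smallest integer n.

Without fpc, n₀ = s²/D = 0.483/0.00057 = 847.3684.
With fpc, (1 − n/N)·s²/n ≤ D requires n ≥ n₀/(1 + n₀/N) = 847.3684/(1 + 847.3684/32065) = 825.5519.
Rounding up, n = 826.

826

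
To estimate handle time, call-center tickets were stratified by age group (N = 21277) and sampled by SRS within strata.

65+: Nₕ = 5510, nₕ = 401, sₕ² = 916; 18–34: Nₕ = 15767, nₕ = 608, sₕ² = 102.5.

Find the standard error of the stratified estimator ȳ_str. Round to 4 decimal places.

Var(ȳ_str) = Σₕ Wₕ²(1 − fₕ)sₕ²/nₕ with Wₕ = Nₕ/N, N = 21277.
65+: Wₕ = 0.25896508; term = 0.25896508²·(1 − 0.07277677)·916/401 = 0.14204234.
18–34: Wₕ = 0.74103492; term = 0.74103492²·(1 − 0.03856155)·102.5/608 = 0.089005966.
Sum = 0.23104831.
SE = √(0.23104831) = 0.4807.

0.4807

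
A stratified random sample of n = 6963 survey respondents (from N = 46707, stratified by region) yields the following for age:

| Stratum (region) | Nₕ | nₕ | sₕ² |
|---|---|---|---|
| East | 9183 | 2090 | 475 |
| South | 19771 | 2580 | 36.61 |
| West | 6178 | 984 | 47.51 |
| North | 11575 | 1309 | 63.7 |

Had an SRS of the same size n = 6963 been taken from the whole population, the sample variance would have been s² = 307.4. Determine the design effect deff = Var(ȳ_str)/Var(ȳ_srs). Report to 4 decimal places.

Var(ȳ_str) = Σ Wₕ²(1−fₕ)sₕ²/nₕ with Wₕ = Nₕ/46707:
  East: (9183/46707)²·(1−2090/9183)·475/2090 = 0.006785751
  South: (19771/46707)²·(1−2580/19771)·36.61/2580 = 0.0022107817
  West: (6178/46707)²·(1−984/6178)·47.51/984 = 7.101921 × 10^-4
  North: (11575/46707)²·(1−1309/11575)·63.7/1309 = 0.0026506849
  → Var(ȳ_str) = 0.01235741.
Var(ȳ_srs) = (1 − 6963/46707)·307.4/6963 = 0.037566183.
deff = 0.01235741 / 0.037566183 = 0.3290.

0.3290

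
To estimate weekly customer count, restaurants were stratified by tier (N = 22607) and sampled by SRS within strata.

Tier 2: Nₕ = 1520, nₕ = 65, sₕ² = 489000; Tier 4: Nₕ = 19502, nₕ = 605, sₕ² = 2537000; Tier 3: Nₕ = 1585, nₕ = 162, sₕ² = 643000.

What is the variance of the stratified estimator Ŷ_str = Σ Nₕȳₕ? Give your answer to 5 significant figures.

1.5710 × 10^12

Var(Ŷ_str) = Σₕ Nₕ²(1 − fₕ)sₕ²/nₕ.
Tier 2: 1520²·(1 − 65/1520)·489000/65 = 1.6638037 × 10^10.
Tier 4: 19502²·(1 − 605/19502)·2537000/605 = 1.5453865 × 10^12.
Tier 3: 1585²·(1 − 162/1585)·643000/162 = 8.9522072 × 10^9.
Sum = 1.5709767 × 10^12.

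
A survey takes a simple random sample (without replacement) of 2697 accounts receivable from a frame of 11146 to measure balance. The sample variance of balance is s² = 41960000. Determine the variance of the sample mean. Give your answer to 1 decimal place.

Under SRS without replacement, Var(ȳ) = (1 − f)·s²/n with f = n/N = 2697/11146 = 0.24197021.
Var(ȳ) = (1 − 0.24197021)·41960000/2697 = 0.75802979·15558.027 = 11793.448.

11793.4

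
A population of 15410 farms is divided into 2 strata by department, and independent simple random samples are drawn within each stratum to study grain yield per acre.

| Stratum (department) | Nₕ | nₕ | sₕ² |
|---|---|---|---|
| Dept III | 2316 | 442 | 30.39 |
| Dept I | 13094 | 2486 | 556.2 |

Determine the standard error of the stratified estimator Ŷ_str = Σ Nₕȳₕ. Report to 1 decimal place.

Var(Ŷ_str) = Σₕ Nₕ²(1 − fₕ)sₕ²/nₕ.
Dept III: 2316²·(1 − 442/2316)·30.39/442 = 298412.2.
Dept I: 13094²·(1 − 2486/13094)·556.2/2486 = 3.1076758 × 10^7.
Sum = 3.137517 × 10^7.
SE = √(3.137517 × 10^7) = 5601.4.

5601.4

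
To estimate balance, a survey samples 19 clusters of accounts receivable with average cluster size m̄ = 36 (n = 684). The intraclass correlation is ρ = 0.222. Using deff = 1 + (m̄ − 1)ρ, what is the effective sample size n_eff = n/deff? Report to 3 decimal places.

deff = 1 + (36 − 1)·0.222 = 1 + 7.77 = 8.77.
n_eff = 684 / 8.77 = 77.993.

77.993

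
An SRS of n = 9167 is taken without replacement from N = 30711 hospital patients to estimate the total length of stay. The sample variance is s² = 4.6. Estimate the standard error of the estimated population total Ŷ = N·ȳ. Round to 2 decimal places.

Var(Ŷ) = N²·Var(ȳ) = N²·(1 − n/N)·s²/n.
f = 9167/30711 = 0.29849240; Var(ȳ) = 0.70150760·4.6/9167 = 3.5201647 × 10^-4.
Var(Ŷ) = 30711² · (3.5201647 × 10^-4) = 332009.8.
SE(Ŷ) = √(332009.8) = 576.20.

576.20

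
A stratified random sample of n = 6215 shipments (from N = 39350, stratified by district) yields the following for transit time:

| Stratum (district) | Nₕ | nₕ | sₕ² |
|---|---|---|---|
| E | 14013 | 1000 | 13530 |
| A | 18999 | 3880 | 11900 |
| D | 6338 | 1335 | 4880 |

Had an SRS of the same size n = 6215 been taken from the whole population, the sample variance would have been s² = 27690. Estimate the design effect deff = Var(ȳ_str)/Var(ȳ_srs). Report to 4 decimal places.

0.5963

Var(ȳ_str) = Σ Wₕ²(1−fₕ)sₕ²/nₕ with Wₕ = Nₕ/39350:
  E: (14013/39350)²·(1−1000/14013)·13530/1000 = 1.5933709
  A: (18999/39350)²·(1−3880/18999)·11900/3880 = 0.56895717
  D: (6338/39350)²·(1−1335/6338)·4880/1335 = 0.074856897
  → Var(ȳ_str) = 2.237185.
Var(ȳ_srs) = (1 − 6215/39350)·27690/6215 = 3.7516651.
deff = 2.237185 / 3.7516651 = 0.5963.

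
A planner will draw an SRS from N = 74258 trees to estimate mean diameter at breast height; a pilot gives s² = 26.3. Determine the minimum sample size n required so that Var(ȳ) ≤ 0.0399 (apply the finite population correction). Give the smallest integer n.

Without fpc, n₀ = s²/D = 26.3/0.0399 = 659.1479.
With fpc, (1 − n/N)·s²/n ≤ D requires n ≥ n₀/(1 + n₀/N) = 659.1479/(1 + 659.1479/74258) = 653.3485.
Rounding up, n = 654.

654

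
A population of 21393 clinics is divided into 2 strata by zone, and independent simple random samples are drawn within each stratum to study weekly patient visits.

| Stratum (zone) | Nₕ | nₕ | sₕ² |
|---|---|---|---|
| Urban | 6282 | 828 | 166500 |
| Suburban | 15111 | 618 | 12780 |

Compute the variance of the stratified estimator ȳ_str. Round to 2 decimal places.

Var(ȳ_str) = Σₕ Wₕ²(1 − fₕ)sₕ²/nₕ with Wₕ = Nₕ/N, N = 21393.
Urban: Wₕ = 0.29364745; term = 0.29364745²·(1 − 0.13180516)·166500/828 = 15.054058.
Suburban: Wₕ = 0.70635255; term = 0.70635255²·(1 − 0.04089736)·12780/618 = 9.8957905.
Sum = 24.949849.

24.95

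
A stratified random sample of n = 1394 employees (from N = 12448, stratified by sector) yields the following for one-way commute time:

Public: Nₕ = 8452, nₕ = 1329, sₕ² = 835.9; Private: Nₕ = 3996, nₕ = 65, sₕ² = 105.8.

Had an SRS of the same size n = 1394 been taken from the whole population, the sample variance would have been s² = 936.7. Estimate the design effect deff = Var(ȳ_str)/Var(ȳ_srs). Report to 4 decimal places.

Var(ȳ_str) = Σ Wₕ²(1−fₕ)sₕ²/nₕ with Wₕ = Nₕ/12448:
  Public: (8452/12448)²·(1−1329/8452)·835.9/1329 = 0.24437266
  Private: (3996/12448)²·(1−65/3996)·105.8/65 = 0.16500674
  → Var(ȳ_str) = 0.4093794.
Var(ȳ_srs) = (1 − 1394/12448)·936.7/1394 = 0.59670218.
deff = 0.4093794 / 0.59670218 = 0.6861.

0.6861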